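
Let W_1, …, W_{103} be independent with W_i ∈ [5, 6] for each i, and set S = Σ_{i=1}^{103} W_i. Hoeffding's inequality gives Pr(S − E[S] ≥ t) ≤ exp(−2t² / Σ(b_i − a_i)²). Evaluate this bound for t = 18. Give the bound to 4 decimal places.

0.0019

Σ(b_i − a_i)² = 103·(1)² = 103.
Exponent = 2·18²/103 = 6.2913.
Bound = exp(−6.2913) = 0.00185.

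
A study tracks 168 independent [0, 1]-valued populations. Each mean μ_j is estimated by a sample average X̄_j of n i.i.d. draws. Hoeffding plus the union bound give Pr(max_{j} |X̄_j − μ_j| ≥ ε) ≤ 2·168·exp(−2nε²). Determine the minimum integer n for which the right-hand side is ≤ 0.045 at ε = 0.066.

1024

Need 2·168·exp(−2nε²) ≤ 0.045, i.e. exp(−2nε²) ≤ 0.045/336.
So 2nε² ≥ ln(336/0.045) = 8.918204.
Hence n ≥ 8.918204/(2·0.066²) = 1023.669.
The smallest integer n is 1024.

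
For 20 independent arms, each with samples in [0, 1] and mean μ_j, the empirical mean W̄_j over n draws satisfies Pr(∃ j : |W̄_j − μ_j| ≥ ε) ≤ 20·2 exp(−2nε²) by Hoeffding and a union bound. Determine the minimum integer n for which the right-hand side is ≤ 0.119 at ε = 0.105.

Need 2·20·exp(−2nε²) ≤ 0.119, i.e. exp(−2nε²) ≤ 0.119/40.
So 2nε² ≥ ln(40/0.119) = 5.817511.
Hence n ≥ 5.817511/(2·0.105²) = 263.833.
The smallest integer n is 264.

264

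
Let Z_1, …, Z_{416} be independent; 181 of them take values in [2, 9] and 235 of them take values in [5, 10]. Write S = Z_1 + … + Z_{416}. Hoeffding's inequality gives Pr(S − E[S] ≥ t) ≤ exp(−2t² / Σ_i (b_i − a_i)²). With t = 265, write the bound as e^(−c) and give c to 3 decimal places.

Σ(b_i − a_i)² = 181·7² + 235·5² = 14744.
c = 2t² / 14744 = 2·265² / 14744 = 9.5259.

9.526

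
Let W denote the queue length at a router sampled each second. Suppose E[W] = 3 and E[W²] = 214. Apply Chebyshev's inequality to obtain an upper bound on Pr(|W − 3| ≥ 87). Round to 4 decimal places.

Var(W) = E[W²] − (E[W])² = 214 − 9 = 205.
Chebyshev's inequality: Pr(|W − μ| ≥ t) ≤ Var(W)/t² = 205/7569 = 0.0271.

0.0271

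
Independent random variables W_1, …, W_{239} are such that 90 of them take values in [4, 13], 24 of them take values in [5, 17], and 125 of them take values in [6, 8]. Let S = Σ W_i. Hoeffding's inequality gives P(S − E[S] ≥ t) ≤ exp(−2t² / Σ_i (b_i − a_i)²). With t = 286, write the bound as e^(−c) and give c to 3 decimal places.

Σ(b_i − a_i)² = 90·9² + 24·12² + 125·2² = 11246.
c = 2t² / 11246 = 2·286² / 11246 = 14.5467.

14.547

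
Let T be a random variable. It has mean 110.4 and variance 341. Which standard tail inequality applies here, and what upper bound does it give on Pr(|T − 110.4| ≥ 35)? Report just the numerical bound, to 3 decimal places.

0.278

Mean and variance are known, so Chebyshev's inequality applies.
Chebyshev: Pr(|T − μ| ≥ t) ≤ Var(T)/t².
Bound = 341 / 1225 = 0.2784.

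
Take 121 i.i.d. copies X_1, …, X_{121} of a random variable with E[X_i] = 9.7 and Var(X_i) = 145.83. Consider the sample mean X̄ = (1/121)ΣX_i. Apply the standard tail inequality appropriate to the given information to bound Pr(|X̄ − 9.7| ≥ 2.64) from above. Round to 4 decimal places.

0.1729

With mean and variance of each term known, Chebyshev's inequality bounds the deviation of the sum (or sample mean).
Var(X̄) = Var(X_i)/n = 145.83/121 = 1.2052.
Chebyshev: Pr(|X̄ − 9.7| ≥ 2.64) ≤ Var(X̄)/(2.64)² = 145.83/(121·2.64²) = 0.1729.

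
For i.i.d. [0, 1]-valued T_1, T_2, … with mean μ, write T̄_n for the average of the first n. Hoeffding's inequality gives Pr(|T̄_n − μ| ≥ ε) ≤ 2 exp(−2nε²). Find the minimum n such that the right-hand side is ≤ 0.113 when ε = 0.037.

Require 2·exp(−2nε²) ≤ 0.113, i.e. 2nε² ≥ ln(2/0.113) = 2.873515.
So n ≥ 2.873515 / (2·0.037²) = 1049.494.
The smallest integer n is 1050.

1050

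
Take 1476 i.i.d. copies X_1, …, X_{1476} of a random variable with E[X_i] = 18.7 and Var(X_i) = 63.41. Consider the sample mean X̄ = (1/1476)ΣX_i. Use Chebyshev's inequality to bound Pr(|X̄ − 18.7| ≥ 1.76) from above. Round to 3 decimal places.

0.014

Var(X̄) = Var(X_i)/n = 63.41/1476 = 0.042961.
Chebyshev: Pr(|X̄ − 18.7| ≥ 1.76) ≤ Var(X̄)/(1.76)² = 63.41/(1476·1.76²) = 0.0139.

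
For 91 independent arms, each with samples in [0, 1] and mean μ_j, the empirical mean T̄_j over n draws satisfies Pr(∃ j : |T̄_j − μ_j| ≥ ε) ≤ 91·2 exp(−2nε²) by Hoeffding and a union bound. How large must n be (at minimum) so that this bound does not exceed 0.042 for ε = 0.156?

Need 2·91·exp(−2nε²) ≤ 0.042, i.e. exp(−2nε²) ≤ 0.042/182.
So 2nε² ≥ ln(182/0.042) = 8.374092.
Hence n ≥ 8.374092/(2·0.156²) = 172.052.
The smallest integer n is 173.

173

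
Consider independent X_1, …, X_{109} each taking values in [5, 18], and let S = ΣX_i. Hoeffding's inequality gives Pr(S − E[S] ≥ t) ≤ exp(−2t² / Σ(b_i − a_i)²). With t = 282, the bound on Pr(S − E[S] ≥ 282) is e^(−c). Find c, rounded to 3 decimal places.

Σ(b_i − a_i)² = 109·(13)² = 18421.
c = 2t²/18421 = 2·282²/18421 = 8.6341.

8.634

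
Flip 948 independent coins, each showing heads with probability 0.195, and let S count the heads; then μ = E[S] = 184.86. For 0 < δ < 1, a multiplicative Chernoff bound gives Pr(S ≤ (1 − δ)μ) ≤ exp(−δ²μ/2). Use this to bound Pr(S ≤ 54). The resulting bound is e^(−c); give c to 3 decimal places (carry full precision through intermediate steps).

Write 54 = (1 − δ)μ, so δ = 1 − 54/184.86 = 0.707887…
Then the exponent is δ²μ/2 = (μ − 54)²/(2μ) = 46.317050.

46.317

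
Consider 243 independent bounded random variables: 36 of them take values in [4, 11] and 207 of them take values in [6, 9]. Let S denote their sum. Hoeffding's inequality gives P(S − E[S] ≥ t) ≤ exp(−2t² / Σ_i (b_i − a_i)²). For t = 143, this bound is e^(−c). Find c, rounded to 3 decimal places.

Σ(b_i − a_i)² = 36·7² + 207·3² = 3627.
c = 2t² / 3627 = 2·143² / 3627 = 11.2760.

11.276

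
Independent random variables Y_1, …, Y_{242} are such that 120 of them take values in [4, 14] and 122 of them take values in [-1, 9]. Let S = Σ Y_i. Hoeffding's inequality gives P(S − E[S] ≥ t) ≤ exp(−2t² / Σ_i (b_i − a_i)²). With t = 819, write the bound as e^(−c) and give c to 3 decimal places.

Σ(b_i − a_i)² = 120·10² + 122·10² = 24200.
c = 2t² / 24200 = 2·819² / 24200 = 55.4348.

55.435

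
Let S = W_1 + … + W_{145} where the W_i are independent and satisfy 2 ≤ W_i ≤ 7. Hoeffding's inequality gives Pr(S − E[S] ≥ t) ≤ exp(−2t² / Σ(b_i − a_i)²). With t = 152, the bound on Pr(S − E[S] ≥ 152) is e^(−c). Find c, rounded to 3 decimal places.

12.747

Σ(b_i − a_i)² = 145·(5)² = 3625.
c = 2t²/3625 = 2·152²/3625 = 12.7470.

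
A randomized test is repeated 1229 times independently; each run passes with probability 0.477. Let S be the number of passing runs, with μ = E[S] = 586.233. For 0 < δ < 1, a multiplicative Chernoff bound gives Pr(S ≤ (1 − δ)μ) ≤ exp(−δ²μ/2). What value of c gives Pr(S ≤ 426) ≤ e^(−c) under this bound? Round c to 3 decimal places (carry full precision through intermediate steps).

21.898

Write 426 = (1 − δ)μ, so δ = 1 − 426/586.233 = 0.2733265…
Then the exponent is δ²μ/2 = (μ − 426)²/(2μ) = 21.897961.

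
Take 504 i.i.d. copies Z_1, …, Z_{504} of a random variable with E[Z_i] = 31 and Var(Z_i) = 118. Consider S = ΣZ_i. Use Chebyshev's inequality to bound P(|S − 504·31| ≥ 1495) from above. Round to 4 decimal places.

0.0266

Var(S) = n·Var(Z_i) = 504·118 = 59472.
Chebyshev: P(|S − 504·31| ≥ 1495) ≤ Var(S)/1495² = 59472/2235025 = 0.0266.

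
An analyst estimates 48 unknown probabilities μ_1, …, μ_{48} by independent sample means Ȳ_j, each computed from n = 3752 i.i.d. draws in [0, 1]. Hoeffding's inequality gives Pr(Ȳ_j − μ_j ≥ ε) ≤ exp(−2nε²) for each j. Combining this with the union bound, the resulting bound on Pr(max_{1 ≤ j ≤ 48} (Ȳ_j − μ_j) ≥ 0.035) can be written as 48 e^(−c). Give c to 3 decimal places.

Union bound over the 48 events: Pr(max_{1 ≤ j ≤ 48} (Ȳ_j − μ_j) ≥ 0.035) ≤ 48·exp(−2nε²) = 48 exp(−2·3752·0.035²).
So c = 2·3752·0.035² = 9.1924.

9.192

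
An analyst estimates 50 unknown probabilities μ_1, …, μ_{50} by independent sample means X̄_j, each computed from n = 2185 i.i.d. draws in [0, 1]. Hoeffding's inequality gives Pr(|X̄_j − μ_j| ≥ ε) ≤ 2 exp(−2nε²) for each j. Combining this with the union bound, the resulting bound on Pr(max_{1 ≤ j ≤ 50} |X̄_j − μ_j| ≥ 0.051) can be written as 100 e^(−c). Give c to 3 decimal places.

Union bound over the 50 events: Pr(max_{1 ≤ j ≤ 50} |X̄_j − μ_j| ≥ 0.051) ≤ 50·2·exp(−2nε²) = 100 exp(−2·2185·0.051²).
So c = 2·2185·0.051² = 11.3664.

11.366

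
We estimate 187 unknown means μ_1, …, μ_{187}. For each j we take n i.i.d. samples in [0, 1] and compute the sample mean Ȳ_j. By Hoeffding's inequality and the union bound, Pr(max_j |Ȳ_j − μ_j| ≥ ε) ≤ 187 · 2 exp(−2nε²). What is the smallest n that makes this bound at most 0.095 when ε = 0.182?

125

Need 2·187·exp(−2nε²) ≤ 0.095, i.e. exp(−2nε²) ≤ 0.095/374.
So 2nε² ≥ ln(374/0.095) = 8.278134.
Hence n ≥ 8.278134/(2·0.182²) = 124.957.
The smallest integer n is 125.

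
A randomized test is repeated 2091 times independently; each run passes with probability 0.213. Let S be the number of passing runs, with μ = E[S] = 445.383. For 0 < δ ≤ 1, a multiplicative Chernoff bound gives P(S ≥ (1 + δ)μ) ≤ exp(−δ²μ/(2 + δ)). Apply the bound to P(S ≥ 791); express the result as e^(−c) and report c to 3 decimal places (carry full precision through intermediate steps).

96.613

Write 791 = (1 + δ)μ, so δ = 791/445.383 − 1 = 0.7759995…
Then the exponent is δ²μ/(2 + δ) = (791 − μ)² / (μ·(2 + δ)) = 96.613356.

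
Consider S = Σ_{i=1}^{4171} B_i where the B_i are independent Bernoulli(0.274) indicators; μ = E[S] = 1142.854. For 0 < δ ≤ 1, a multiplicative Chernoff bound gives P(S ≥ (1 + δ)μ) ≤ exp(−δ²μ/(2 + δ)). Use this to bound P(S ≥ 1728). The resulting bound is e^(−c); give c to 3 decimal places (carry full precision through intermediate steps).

119.266

Write 1728 = (1 + δ)μ, so δ = 1728/1142.854 − 1 = 0.5120042…
Then the exponent is δ²μ/(2 + δ) = (1728 − μ)² / (μ·(2 + δ)) = 119.266198.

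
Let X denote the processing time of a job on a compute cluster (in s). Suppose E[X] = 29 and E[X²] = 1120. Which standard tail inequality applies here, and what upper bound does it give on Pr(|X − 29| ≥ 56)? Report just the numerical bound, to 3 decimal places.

0.089

The first two moments determine the variance, so Chebyshev's inequality is the sharpest standard bound available.
Var(X) = E[X²] − (E[X])² = 1120 − 841 = 279.
Chebyshev's inequality: Pr(|X − μ| ≥ t) ≤ Var(X)/t² = 279/3136 = 0.0890.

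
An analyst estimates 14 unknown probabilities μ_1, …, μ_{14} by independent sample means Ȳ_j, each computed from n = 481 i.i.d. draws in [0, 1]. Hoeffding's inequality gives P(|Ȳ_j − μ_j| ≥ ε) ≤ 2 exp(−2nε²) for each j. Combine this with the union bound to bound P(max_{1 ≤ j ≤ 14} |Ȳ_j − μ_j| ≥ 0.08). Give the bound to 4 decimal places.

Per-experiment Hoeffding bound: 2·exp(−2·481·0.08²) = 2·exp(−6.15680) = 0.004238.
Union bound over 14 events: 14·0.004238 = 0.05933.

0.0593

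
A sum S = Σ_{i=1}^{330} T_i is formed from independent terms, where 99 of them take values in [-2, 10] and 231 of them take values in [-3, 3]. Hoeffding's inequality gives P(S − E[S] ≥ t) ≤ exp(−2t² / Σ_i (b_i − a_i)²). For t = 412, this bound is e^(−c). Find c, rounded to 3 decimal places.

15.040

Σ(b_i − a_i)² = 99·12² + 231·6² = 22572.
c = 2t² / 22572 = 2·412² / 22572 = 15.0402.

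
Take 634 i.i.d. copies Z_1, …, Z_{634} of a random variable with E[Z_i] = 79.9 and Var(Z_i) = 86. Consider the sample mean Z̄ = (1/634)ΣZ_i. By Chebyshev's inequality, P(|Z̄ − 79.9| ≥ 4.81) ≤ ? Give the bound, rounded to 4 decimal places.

0.0059

Var(Z̄) = Var(Z_i)/n = 86/634 = 0.13565.
Chebyshev: P(|Z̄ − 79.9| ≥ 4.81) ≤ Var(Z̄)/(4.81)² = 86/(634·4.81²) = 0.0059.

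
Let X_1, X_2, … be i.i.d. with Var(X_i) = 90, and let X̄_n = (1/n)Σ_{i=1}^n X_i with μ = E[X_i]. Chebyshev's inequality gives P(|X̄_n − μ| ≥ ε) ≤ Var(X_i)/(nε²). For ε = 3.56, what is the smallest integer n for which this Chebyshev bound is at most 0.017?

418

Require 90/(n·3.56²) ≤ 0.017, i.e. n ≥ 90/(0.017·3.56²) = 417.728.
The smallest integer n is 418.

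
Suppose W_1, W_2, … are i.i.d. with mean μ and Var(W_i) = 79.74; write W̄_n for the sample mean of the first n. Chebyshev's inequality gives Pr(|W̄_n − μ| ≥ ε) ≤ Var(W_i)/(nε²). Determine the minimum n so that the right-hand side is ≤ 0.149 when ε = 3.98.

34

Require 79.74/(n·3.98²) ≤ 0.149, i.e. n ≥ 79.74/(0.149·3.98²) = 33.785.
The smallest integer n is 34.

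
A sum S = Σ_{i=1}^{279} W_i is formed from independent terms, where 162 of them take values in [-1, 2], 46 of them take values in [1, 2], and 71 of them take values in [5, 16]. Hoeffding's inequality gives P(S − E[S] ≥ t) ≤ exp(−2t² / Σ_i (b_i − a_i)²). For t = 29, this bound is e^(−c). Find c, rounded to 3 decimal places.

Σ(b_i − a_i)² = 162·3² + 46·1² + 71·11² = 10095.
c = 2t² / 10095 = 2·29² / 10095 = 0.1666.

0.167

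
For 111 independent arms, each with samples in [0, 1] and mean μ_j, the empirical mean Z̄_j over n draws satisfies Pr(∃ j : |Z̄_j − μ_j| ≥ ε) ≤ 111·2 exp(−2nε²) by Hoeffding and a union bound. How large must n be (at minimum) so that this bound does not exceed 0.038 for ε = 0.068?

938

Need 2·111·exp(−2nε²) ≤ 0.038, i.e. exp(−2nε²) ≤ 0.038/222.
So 2nε² ≥ ln(222/0.038) = 8.672847.
Hence n ≥ 8.672847/(2·0.068²) = 937.808.
The smallest integer n is 938.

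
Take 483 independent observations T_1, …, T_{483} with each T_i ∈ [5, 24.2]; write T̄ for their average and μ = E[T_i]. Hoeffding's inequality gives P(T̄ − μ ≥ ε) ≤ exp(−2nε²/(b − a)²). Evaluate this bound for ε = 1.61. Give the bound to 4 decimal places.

Exponent: 2nε²/(b − a)² = 2·483·1.61² / 19.2² = 6.79245.
Bound = exp(−6.79245) = 0.00112.

0.0011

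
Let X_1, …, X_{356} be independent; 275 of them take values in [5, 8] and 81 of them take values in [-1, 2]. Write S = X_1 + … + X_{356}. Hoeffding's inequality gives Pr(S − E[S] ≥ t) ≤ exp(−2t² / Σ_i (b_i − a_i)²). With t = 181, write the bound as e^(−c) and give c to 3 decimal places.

20.450

Σ(b_i − a_i)² = 275·3² + 81·3² = 3204.
c = 2t² / 3204 = 2·181² / 3204 = 20.4501.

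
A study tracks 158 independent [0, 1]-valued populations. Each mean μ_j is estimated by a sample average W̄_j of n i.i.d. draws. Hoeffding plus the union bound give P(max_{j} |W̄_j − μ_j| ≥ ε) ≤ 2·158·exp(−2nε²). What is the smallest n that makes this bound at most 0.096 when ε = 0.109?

341

Need 2·158·exp(−2nε²) ≤ 0.096, i.e. exp(−2nε²) ≤ 0.096/316.
So 2nε² ≥ ln(316/0.096) = 8.099149.
Hence n ≥ 8.099149/(2·0.109²) = 340.845.
The smallest integer n is 341.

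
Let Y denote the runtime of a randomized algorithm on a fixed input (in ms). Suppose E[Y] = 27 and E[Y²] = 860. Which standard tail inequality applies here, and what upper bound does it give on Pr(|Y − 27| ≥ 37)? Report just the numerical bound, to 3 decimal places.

The first two moments determine the variance, so Chebyshev's inequality is the sharpest standard bound available.
Var(Y) = E[Y²] − (E[Y])² = 860 − 729 = 131.
Chebyshev's inequality: Pr(|Y − μ| ≥ t) ≤ Var(Y)/t² = 131/1369 = 0.0957.

0.096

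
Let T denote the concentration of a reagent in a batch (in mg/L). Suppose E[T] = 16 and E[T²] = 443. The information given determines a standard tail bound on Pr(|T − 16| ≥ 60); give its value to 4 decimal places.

The first two moments determine the variance, so Chebyshev's inequality is the sharpest standard bound available.
Var(T) = E[T²] − (E[T])² = 443 − 256 = 187.
Chebyshev's inequality: Pr(|T − μ| ≥ t) ≤ Var(T)/t² = 187/3600 = 0.0519.

0.0519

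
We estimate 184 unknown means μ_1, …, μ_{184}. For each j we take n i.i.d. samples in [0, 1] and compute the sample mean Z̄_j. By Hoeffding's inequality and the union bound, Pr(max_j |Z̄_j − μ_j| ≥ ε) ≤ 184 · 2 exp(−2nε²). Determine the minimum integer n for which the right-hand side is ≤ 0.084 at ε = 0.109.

Need 2·184·exp(−2nε²) ≤ 0.084, i.e. exp(−2nε²) ≤ 0.084/368.
So 2nε² ≥ ln(368/0.084) = 8.385021.
Hence n ≥ 8.385021/(2·0.109²) = 352.875.
The smallest integer n is 353.

353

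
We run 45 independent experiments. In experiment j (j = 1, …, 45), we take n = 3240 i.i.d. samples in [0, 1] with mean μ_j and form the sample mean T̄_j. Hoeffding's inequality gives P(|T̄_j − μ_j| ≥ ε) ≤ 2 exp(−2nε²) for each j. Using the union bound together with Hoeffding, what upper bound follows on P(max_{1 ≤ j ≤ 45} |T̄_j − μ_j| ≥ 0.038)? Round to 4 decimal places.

Per-experiment Hoeffding bound: 2·exp(−2·3240·0.038²) = 2·exp(−9.35712) = 0.0001727.
Union bound over 45 events: 45·0.0001727 = 0.00777.

0.0078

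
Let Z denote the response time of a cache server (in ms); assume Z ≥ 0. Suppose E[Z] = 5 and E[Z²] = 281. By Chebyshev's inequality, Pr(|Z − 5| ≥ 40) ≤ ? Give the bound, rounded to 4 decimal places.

Var(Z) = E[Z²] − (E[Z])² = 281 − 25 = 256.
Chebyshev's inequality: Pr(|Z − μ| ≥ t) ≤ Var(Z)/t² = 256/1600 = 0.1600.

0.1600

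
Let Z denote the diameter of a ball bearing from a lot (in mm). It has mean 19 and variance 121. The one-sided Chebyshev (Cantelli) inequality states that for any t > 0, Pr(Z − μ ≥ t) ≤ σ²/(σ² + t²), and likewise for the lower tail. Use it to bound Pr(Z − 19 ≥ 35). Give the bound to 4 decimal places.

Here σ² = 121 and t = 35, so σ² + t² = 1346.
Cantelli's bound: 121/1346 = 0.0899.

0.0899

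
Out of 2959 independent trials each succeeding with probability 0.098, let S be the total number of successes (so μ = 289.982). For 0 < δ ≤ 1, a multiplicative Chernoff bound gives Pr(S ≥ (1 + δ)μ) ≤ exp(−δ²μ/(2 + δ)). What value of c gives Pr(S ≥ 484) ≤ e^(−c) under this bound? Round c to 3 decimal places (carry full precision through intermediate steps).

48.635

Write 484 = (1 + δ)μ, so δ = 484/289.982 − 1 = 0.6690691…
Then the exponent is δ²μ/(2 + δ) = (484 − μ)² / (μ·(2 + δ)) = 48.635478.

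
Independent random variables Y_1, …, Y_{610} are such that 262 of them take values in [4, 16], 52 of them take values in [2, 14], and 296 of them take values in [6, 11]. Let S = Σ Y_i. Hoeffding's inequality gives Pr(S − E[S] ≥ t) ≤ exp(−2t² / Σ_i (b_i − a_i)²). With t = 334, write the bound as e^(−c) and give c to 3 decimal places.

4.240

Σ(b_i − a_i)² = 262·12² + 52·12² + 296·5² = 52616.
c = 2t² / 52616 = 2·334² / 52616 = 4.2404.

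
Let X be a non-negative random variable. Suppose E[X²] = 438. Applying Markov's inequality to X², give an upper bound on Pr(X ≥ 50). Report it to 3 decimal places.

0.175

Since X ≥ 0, the event {X ≥ 50} is the same as {X² ≥ 2500}.
Markov's inequality applied to X² gives Pr(X² ≥ 2500) ≤ E[X²]/2500 = 438/2500 = 0.1752.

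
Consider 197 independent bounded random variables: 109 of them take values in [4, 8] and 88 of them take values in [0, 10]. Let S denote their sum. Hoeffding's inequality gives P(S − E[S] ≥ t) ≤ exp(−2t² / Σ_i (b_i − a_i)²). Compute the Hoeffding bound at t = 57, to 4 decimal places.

Σ(b_i − a_i)² = 109·4² + 88·10² = 10544.
Exponent = 2·57² / 10544 = 0.61627.
Bound = exp(−0.61627) = 0.53995.

0.5400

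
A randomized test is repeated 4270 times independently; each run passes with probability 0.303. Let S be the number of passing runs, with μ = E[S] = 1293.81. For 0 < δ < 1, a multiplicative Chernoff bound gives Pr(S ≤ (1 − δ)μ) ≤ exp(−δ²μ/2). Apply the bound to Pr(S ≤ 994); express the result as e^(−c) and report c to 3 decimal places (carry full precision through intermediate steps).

Write 994 = (1 − δ)μ, so δ = 1 − 994/1293.81 = 0.2317265…
Then the exponent is δ²μ/2 = (μ − 994)²/(2μ) = 34.736954.

34.737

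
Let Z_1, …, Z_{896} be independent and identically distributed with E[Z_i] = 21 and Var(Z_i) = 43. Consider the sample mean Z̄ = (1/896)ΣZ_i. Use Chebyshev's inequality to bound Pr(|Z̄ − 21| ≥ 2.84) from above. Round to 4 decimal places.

0.0060

Var(Z̄) = Var(Z_i)/n = 43/896 = 0.047991.
Chebyshev: Pr(|Z̄ − 21| ≥ 2.84) ≤ Var(Z̄)/(2.84)² = 43/(896·2.84²) = 0.0060.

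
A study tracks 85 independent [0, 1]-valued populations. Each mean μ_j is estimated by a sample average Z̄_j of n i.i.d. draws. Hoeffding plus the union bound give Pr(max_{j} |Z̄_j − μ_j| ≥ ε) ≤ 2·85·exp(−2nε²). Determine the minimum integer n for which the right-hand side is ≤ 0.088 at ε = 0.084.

Need 2·85·exp(−2nε²) ≤ 0.088, i.e. exp(−2nε²) ≤ 0.088/170.
So 2nε² ≥ ln(170/0.088) = 7.566217.
Hence n ≥ 7.566217/(2·0.084²) = 536.155.
The smallest integer n is 537.

537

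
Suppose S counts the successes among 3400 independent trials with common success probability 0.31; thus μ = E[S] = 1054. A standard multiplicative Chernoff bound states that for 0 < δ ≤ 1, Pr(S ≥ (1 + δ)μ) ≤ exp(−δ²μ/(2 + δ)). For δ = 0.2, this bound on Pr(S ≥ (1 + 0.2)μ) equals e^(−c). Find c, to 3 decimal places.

19.164

c = δ²μ/(2 + δ) = 0.2²·1054/(2 + 0.2) = 19.1636.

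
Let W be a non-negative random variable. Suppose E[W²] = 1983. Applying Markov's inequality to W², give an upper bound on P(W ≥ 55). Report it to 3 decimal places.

0.656

Since W ≥ 0, the event {W ≥ 55} is the same as {W² ≥ 3025}.
Markov's inequality applied to W² gives P(W² ≥ 3025) ≤ E[W²]/3025 = 1983/3025 = 0.6555.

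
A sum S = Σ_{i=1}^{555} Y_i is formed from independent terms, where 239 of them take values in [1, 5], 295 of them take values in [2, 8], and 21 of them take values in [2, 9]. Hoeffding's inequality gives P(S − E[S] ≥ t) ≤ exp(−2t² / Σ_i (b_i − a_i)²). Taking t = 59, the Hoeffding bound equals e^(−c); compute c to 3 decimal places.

Σ(b_i − a_i)² = 239·4² + 295·6² + 21·7² = 15473.
c = 2t² / 15473 = 2·59² / 15473 = 0.4499.

0.450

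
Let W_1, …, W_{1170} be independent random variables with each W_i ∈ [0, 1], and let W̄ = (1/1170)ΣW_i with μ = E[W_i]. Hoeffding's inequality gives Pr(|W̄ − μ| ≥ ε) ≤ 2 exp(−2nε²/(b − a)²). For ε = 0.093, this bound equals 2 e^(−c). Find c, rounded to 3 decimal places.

20.239

c = 2nε²/(b − a)² = 2·1170·0.093² / 1² = 20.2387.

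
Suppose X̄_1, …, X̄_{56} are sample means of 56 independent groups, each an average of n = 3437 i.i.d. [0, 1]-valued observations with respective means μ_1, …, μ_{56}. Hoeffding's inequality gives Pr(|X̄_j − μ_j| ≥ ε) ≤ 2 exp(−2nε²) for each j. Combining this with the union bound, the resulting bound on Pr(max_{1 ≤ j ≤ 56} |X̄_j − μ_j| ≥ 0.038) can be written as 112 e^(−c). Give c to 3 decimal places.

9.926

Union bound over the 56 events: Pr(max_{1 ≤ j ≤ 56} |X̄_j − μ_j| ≥ 0.038) ≤ 56·2·exp(−2nε²) = 112 exp(−2·3437·0.038²).
So c = 2·3437·0.038² = 9.9261.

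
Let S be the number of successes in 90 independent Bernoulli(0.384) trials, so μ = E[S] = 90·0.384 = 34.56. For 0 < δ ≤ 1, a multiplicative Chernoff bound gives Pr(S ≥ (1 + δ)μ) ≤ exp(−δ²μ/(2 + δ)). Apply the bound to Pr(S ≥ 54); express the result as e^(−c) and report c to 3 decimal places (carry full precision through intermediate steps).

4.267

Write 54 = (1 + δ)μ, so δ = 54/34.56 − 1 = 0.5625…
Then the exponent is δ²μ/(2 + δ) = (54 − μ)² / (μ·(2 + δ)) = 4.267317.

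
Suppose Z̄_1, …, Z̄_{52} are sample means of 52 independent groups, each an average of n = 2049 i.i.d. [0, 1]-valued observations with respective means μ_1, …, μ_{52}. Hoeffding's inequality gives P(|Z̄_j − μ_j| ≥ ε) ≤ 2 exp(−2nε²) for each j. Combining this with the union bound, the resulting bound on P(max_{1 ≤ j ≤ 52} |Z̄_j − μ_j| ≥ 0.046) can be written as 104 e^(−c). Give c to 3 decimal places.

8.671

Union bound over the 52 events: P(max_{1 ≤ j ≤ 52} |Z̄_j − μ_j| ≥ 0.046) ≤ 52·2·exp(−2nε²) = 104 exp(−2·2049·0.046²).
So c = 2·2049·0.046² = 8.6714.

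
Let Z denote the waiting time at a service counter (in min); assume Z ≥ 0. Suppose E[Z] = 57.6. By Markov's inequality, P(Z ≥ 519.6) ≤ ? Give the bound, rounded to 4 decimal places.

Markov's inequality: for a non-negative random variable, P(Z ≥ a) ≤ E[Z]/a.
Here E[Z] = 57.6 and a = 519.6, so the bound is 57.6/519.6 = 0.1109.

0.1109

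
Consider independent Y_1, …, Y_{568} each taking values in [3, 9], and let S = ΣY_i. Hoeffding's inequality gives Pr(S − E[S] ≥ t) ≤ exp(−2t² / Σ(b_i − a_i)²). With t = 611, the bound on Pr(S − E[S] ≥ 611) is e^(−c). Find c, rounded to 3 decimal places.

36.514

Σ(b_i − a_i)² = 568·(6)² = 20448.
c = 2t²/20448 = 2·611²/20448 = 36.5142.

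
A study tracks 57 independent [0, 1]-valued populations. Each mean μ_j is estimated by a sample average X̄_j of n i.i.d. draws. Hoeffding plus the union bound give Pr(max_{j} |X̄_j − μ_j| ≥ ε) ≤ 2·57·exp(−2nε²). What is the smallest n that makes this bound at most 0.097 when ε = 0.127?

Need 2·57·exp(−2nε²) ≤ 0.097, i.e. exp(−2nε²) ≤ 0.097/114.
So 2nε² ≥ ln(114/0.097) = 7.069243.
Hence n ≥ 7.069243/(2·0.127²) = 219.147.
The smallest integer n is 220.

220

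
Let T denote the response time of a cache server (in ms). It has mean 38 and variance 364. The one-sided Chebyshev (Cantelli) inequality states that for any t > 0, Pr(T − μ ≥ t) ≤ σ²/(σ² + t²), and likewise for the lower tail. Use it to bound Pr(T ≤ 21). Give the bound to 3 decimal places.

0.557

Here σ² = 364 and t = 17, so σ² + t² = 653.
Cantelli's bound: 364/653 = 0.5574.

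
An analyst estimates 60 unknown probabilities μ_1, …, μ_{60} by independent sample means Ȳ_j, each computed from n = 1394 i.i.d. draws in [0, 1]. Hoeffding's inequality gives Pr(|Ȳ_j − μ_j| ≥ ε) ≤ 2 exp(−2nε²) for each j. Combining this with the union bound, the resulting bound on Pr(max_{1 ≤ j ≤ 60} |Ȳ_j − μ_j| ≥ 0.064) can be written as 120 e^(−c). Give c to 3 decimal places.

Union bound over the 60 events: Pr(max_{1 ≤ j ≤ 60} |Ȳ_j − μ_j| ≥ 0.064) ≤ 60·2·exp(−2nε²) = 120 exp(−2·1394·0.064²).
So c = 2·1394·0.064² = 11.4196.

11.420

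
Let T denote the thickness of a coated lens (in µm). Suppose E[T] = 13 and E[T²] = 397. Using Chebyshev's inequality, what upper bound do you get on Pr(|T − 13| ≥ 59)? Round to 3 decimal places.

0.065

Var(T) = E[T²] − (E[T])² = 397 − 169 = 228.
Chebyshev's inequality: Pr(|T − μ| ≥ t) ≤ Var(T)/t² = 228/3481 = 0.0655.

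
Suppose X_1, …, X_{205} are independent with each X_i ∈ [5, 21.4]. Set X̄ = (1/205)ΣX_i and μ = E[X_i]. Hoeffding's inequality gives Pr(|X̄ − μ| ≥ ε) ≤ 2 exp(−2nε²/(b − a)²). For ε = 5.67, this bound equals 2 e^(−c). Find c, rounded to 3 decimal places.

c = 2nε²/(b − a)² = 2·205·5.67² / 16.4² = 49.0075.

49.007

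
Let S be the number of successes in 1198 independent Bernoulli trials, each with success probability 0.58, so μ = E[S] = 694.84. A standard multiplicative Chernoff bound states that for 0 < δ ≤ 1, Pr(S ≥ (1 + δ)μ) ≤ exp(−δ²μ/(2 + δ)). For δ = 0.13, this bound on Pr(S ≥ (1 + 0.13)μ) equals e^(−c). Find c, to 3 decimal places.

5.513

c = δ²μ/(2 + δ) = 0.13²·694.84/(2 + 0.13) = 5.5130.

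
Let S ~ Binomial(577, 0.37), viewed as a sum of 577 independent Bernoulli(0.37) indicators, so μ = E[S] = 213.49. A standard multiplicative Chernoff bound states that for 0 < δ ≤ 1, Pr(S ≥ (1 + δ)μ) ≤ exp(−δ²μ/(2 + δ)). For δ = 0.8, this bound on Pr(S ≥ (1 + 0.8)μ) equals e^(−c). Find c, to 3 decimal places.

48.798

c = δ²μ/(2 + δ) = 0.8²·213.49/(2 + 0.8) = 48.7977.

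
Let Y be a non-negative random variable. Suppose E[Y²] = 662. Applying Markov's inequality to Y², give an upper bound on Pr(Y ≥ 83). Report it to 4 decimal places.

Since Y ≥ 0, the event {Y ≥ 83} is the same as {Y² ≥ 6889}.
Markov's inequality applied to Y² gives Pr(Y² ≥ 6889) ≤ E[Y²]/6889 = 662/6889 = 0.0961.

0.0961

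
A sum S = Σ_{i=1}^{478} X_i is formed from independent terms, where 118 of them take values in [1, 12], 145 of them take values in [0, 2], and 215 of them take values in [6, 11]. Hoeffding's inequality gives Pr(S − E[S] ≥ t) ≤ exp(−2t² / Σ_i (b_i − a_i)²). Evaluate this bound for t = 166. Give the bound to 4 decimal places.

Σ(b_i − a_i)² = 118·11² + 145·2² + 215·5² = 20233.
Exponent = 2·166² / 20233 = 2.72387.
Bound = exp(−2.72387) = 0.06562.

0.0656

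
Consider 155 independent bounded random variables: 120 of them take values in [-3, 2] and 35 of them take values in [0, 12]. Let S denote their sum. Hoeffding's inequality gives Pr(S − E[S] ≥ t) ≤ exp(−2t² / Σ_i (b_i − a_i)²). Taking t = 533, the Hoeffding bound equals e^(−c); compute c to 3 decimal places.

70.669

Σ(b_i − a_i)² = 120·5² + 35·12² = 8040.
c = 2t² / 8040 = 2·533² / 8040 = 70.6689.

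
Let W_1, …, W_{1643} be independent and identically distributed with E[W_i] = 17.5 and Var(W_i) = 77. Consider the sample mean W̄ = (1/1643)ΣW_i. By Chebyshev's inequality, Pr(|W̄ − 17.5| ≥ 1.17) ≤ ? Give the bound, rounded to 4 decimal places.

0.0342

Var(W̄) = Var(W_i)/n = 77/1643 = 0.046865.
Chebyshev: Pr(|W̄ − 17.5| ≥ 1.17) ≤ Var(W̄)/(1.17)² = 77/(1643·1.17²) = 0.0342.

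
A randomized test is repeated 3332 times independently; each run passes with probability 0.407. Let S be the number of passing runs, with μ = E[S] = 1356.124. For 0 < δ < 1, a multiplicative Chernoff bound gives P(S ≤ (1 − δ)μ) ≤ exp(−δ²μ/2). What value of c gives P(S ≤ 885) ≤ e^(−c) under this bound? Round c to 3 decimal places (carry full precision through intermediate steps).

Write 885 = (1 − δ)μ, so δ = 1 − 885/1356.124 = 0.3474048…
Then the exponent is δ²μ/2 = (μ − 885)²/(2μ) = 81.835372.

81.835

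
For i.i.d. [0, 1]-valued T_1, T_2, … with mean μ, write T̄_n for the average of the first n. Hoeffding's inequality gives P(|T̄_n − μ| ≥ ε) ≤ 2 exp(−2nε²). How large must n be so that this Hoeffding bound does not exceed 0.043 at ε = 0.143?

Require 2·exp(−2nε²) ≤ 0.043, i.e. 2nε² ≥ ln(2/0.043) = 3.839702.
So n ≥ 3.839702 / (2·0.143²) = 93.885.
The smallest integer n is 94.

94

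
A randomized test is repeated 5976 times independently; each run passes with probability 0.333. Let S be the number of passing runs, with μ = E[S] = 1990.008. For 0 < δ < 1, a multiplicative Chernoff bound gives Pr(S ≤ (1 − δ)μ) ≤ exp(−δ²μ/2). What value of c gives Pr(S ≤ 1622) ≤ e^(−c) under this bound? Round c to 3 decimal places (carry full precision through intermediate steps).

34.027

Write 1622 = (1 − δ)μ, so δ = 1 − 1622/1990.008 = 0.1849279…
Then the exponent is δ²μ/2 = (μ − 1622)²/(2μ) = 34.027473.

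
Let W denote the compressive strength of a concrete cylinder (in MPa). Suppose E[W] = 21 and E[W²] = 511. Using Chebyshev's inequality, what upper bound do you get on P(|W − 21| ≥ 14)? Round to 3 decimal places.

0.357

Var(W) = E[W²] − (E[W])² = 511 − 441 = 70.
Chebyshev's inequality: P(|W − μ| ≥ t) ≤ Var(W)/t² = 70/196 = 0.3571.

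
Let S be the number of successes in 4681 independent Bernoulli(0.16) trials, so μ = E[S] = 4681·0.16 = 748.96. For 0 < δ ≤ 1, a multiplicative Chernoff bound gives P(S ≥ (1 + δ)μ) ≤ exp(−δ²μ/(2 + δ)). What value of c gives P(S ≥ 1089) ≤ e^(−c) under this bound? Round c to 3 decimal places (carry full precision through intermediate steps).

62.911

Write 1089 = (1 + δ)μ, so δ = 1089/748.96 − 1 = 0.4540162…
Then the exponent is δ²μ/(2 + δ) = (1089 − μ)² / (μ·(2 + δ)) = 62.910619.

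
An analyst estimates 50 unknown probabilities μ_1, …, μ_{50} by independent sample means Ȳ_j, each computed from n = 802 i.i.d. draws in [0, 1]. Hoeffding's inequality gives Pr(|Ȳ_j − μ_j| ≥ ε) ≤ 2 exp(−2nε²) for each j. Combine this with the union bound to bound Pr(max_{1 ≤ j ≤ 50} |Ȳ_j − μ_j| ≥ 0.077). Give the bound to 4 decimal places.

Per-experiment Hoeffding bound: 2·exp(−2·802·0.077²) = 2·exp(−9.51012) = 0.0001482.
Union bound over 50 events: 50·0.0001482 = 0.00741.

0.0074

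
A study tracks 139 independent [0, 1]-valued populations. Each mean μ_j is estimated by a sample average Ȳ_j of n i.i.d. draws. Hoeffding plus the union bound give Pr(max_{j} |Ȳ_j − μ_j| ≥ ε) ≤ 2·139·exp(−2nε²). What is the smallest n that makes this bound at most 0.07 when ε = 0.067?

924

Need 2·139·exp(−2nε²) ≤ 0.07, i.e. exp(−2nε²) ≤ 0.07/278.
So 2nε² ≥ ln(278/0.07) = 8.286881.
Hence n ≥ 8.286881/(2·0.067²) = 923.021.
The smallest integer n is 924.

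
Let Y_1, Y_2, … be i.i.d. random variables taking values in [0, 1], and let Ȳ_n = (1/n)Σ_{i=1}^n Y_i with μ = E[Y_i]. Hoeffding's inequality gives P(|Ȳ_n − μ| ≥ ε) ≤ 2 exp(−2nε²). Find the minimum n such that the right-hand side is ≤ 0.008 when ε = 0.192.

Require 2·exp(−2nε²) ≤ 0.008, i.e. 2nε² ≥ ln(2/0.008) = 5.521461.
So n ≥ 5.521461 / (2·0.192²) = 74.890.
The smallest integer n is 75.

75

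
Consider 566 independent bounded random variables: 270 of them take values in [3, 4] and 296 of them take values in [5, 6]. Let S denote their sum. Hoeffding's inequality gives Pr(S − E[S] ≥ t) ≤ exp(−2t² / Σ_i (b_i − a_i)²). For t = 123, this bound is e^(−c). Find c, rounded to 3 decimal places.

53.459

Σ(b_i − a_i)² = 270·1² + 296·1² = 566.
c = 2t² / 566 = 2·123² / 566 = 53.4594.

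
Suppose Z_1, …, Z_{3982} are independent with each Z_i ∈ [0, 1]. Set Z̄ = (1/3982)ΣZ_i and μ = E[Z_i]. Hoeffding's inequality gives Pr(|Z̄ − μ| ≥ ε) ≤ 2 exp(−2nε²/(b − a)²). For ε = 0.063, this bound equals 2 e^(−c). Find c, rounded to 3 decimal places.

31.609

c = 2nε²/(b − a)² = 2·3982·0.063² / 1² = 31.6091.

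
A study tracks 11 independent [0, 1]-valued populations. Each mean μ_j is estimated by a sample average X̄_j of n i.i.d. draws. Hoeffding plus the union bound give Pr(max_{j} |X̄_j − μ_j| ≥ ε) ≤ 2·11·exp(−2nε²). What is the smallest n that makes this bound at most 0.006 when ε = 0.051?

Need 2·11·exp(−2nε²) ≤ 0.006, i.e. exp(−2nε²) ≤ 0.006/22.
So 2nε² ≥ ln(22/0.006) = 8.207038.
Hence n ≥ 8.207038/(2·0.051²) = 1577.670.
The smallest integer n is 1578.

1578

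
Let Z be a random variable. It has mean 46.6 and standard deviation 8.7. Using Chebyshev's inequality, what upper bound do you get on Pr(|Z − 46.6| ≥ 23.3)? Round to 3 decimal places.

Chebyshev: Pr(|Z − μ| ≥ t) ≤ Var(Z)/t².
Var(Z) = σ² = 8.7² = 75.69.
Bound = 75.69 / 542.89 = 0.1394.

0.139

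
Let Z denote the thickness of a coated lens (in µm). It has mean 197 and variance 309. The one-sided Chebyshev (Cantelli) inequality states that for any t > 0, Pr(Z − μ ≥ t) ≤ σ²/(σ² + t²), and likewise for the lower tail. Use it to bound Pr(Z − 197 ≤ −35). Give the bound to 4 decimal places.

0.2014

Here σ² = 309 and t = 35, so σ² + t² = 1534.
Cantelli's bound: 309/1534 = 0.2014.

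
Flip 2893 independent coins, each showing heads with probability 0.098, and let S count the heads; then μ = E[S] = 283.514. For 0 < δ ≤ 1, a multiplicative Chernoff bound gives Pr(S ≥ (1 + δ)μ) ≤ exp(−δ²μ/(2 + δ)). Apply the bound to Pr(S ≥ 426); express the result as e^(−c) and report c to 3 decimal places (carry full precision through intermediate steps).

Write 426 = (1 + δ)μ, so δ = 426/283.514 − 1 = 0.5025713…
Then the exponent is δ²μ/(2 + δ) = (426 − μ)² / (μ·(2 + δ)) = 28.614319.

28.614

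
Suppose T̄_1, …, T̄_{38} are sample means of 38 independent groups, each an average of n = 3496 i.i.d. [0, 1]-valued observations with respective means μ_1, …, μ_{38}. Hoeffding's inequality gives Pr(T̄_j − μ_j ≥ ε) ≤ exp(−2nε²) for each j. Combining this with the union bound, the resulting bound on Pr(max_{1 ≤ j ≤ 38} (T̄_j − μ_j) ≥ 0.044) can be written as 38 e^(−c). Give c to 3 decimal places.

13.537

Union bound over the 38 events: Pr(max_{1 ≤ j ≤ 38} (T̄_j − μ_j) ≥ 0.044) ≤ 38·exp(−2nε²) = 38 exp(−2·3496·0.044²).
So c = 2·3496·0.044² = 13.5365.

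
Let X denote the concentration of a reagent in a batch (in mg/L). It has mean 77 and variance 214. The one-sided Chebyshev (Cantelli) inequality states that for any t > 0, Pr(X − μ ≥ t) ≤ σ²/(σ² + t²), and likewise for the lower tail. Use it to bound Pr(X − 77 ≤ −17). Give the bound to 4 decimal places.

Here σ² = 214 and t = 17, so σ² + t² = 503.
Cantelli's bound: 214/503 = 0.4254.

0.4254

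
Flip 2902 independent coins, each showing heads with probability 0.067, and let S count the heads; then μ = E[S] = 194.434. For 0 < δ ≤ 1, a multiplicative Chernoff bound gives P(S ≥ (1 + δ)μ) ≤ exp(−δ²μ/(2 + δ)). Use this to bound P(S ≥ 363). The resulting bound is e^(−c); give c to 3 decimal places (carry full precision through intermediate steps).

50.974

Write 363 = (1 + δ)μ, so δ = 363/194.434 − 1 = 0.8669574…
Then the exponent is δ²μ/(2 + δ) = (363 − μ)² / (μ·(2 + δ)) = 50.973741.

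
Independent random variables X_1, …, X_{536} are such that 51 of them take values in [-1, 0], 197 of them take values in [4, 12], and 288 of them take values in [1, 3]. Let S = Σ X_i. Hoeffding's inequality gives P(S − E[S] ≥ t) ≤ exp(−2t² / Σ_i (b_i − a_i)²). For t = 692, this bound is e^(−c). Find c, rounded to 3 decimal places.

69.345

Σ(b_i − a_i)² = 51·1² + 197·8² + 288·2² = 13811.
c = 2t² / 13811 = 2·692² / 13811 = 69.3453.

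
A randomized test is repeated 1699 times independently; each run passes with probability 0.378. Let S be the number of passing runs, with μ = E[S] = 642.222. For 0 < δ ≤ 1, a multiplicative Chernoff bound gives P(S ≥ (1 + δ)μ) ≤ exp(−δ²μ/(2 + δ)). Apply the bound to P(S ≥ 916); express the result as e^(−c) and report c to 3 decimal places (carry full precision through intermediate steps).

Write 916 = (1 + δ)μ, so δ = 916/642.222 − 1 = 0.4262981…
Then the exponent is δ²μ/(2 + δ) = (916 − μ)² / (μ·(2 + δ)) = 48.102513.

48.103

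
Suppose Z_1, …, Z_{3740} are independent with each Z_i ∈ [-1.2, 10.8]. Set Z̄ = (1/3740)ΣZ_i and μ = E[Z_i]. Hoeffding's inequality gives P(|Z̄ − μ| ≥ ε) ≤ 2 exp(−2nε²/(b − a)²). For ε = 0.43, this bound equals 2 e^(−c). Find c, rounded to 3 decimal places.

9.605

c = 2nε²/(b − a)² = 2·3740·0.43² / 12² = 9.6045.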